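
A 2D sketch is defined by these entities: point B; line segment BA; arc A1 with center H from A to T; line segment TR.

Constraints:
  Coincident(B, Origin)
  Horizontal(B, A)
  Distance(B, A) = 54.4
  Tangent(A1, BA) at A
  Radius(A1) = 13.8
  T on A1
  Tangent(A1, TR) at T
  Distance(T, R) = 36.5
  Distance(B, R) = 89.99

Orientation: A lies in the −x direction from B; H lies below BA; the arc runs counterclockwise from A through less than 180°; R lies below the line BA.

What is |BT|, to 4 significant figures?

68.35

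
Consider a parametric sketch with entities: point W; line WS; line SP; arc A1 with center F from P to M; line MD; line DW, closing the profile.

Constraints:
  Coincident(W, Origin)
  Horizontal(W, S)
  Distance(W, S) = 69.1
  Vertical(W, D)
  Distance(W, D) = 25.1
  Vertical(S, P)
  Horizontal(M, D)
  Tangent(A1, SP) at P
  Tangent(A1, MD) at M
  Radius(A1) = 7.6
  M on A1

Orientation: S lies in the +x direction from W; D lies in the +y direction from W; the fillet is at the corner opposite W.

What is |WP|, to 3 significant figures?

71.3

The virtual corner opposite W is at (69.1, 25.1). A1 meets SP tangentially, so FP is at right angles to SP and A1 meets MD tangentially, so FM is at right angles to MD, with radius 7.6, so the center F sits 7.6 in from both sides at F = (61.5, 17.5). That places the tangent points at P = (69.1, 17.5) on SP and M = (61.5, 25.1) on MD. Then |WP| = |P − W| = 71.3.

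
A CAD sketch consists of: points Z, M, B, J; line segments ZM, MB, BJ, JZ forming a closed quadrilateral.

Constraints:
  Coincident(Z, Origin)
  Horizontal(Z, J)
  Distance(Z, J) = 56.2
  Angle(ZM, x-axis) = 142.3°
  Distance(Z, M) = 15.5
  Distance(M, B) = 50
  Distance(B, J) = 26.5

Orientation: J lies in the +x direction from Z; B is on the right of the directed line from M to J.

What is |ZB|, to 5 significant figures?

34.976

Z is at the origin; Z and J share the same y with |ZJ| = 56.2 and J in +x, so J = (56.2, 0). ZM runs at 142.3° with |ZM| = 15.5, so M = (-12.264, 9.4787). B is determined by |MB| = 50.0 and |BJ| = 26.5 together: it lies at the intersection of circle(M, 50.0) and circle(J, 26.5). With |MJ| = 69.117, the foot of the radical line on MJ is 47.564 from M and the perpendicular offset is √(50.0² − 47.564²) = 15.418. Taking the right-of-MJ solution: B = (32.736, -12.316).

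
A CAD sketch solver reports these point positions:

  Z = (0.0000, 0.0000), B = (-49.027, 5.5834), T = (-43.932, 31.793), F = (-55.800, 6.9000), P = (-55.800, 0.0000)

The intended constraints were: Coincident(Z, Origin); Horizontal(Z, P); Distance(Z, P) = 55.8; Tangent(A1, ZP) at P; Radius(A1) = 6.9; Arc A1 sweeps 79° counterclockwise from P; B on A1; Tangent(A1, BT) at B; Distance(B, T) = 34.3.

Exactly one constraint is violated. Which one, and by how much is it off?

Distance(B, T) = 34.3 — off by 7.60.

Z = (0.00, 0.00) ✓; Z.y = 0.00, P.y = 0.00 ✓; |ZP| = 55.80 ✓; ∠(FP, PZ) = 90.00° ✓; |FP| = 6.900 ✓; bearing(F→B) − bearing(F→P) = 79.00° ✓; |FB| = 6.900 ✓; ∠(FB, BT) = 90.00° ✓; |BT| = 26.70 ✗.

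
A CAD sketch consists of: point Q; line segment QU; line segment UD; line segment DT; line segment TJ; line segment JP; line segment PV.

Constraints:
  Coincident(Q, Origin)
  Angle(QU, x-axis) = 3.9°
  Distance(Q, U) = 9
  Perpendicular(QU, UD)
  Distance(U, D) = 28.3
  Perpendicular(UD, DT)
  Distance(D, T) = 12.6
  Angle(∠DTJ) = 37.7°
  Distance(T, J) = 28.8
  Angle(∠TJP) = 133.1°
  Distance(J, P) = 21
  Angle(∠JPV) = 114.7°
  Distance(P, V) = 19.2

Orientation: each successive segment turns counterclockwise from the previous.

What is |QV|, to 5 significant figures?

55.576

∠TJP = 133.1° gives JP at 13.100° from the x-axis; with |JP| = 21.0, P = (38.869, 16.728). ∠JPV = 114.7° gives PV at 78.400° from the x-axis; with |PV| = 19.2, V = (42.730, 35.536). Then |QV| = |V − Q| = 55.576.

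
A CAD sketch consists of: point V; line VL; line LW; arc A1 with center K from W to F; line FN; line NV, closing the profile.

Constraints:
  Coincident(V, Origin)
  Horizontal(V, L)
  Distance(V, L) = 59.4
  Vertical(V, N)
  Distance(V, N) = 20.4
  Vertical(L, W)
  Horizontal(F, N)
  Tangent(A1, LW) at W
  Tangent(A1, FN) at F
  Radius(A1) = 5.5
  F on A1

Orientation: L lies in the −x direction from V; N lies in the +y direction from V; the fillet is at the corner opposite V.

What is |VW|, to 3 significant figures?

61.2

V is at the origin; VL is horizontal with |VL| = 59.4 and L on the −x side, so L = (-59.4, 0.00). V and N share the same x with |VN| = 20.4 and N on the +y side, so N = (0.00, 20.4). The virtual corner opposite V is at (-59.4, 20.4). Since A1 is tangent to LW there, KW ⟂ LW and tangency of A1 to FN means the radius KF is perpendicular to FN, with radius 5.5, so the center K sits 5.5 in from both sides at K = (-53.9, 14.9). That places the tangent points at W = (-59.4, 14.9) on LW and F = (-53.9, 20.4) on FN. Then |VW| = |W − V| = 61.2.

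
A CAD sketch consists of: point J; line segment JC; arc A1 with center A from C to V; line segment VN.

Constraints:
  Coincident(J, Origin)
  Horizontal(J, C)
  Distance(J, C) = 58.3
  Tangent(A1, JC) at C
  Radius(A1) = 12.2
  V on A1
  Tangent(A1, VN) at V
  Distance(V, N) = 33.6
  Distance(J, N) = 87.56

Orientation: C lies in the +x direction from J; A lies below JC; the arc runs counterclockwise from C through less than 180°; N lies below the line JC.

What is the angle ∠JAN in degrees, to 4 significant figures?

131.9°

J is at the origin; J and C share the same y with |JC| = 58.3 and C on the +x side, so C = (58.30, 0.000). Tangency of A1 to JC means the radius AC is perpendicular to JC, so A = C + (0, -12.2) = (58.30, -12.20). Since AV ⟂ VN (tangency), |AN| = √(12.2² + 33.6²) = 35.75 regardless of where V sits on A1. So N lies on both circle(J, 87.56) and circle(A, 35.75); the below-JC intersection is N = (76.19, -43.15). V is the foot of the tangent from N: V = (50.46, -21.54).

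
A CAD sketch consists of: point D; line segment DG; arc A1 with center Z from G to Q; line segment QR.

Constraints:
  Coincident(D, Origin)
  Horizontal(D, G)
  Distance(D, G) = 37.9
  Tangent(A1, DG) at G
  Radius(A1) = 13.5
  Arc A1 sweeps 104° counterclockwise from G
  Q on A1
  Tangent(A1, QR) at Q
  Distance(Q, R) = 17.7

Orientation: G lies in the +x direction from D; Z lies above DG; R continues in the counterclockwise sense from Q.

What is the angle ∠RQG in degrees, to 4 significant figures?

128.0°

On A1, G sits at bearing -90° from Z; a 104° counterclockwise sweep puts Q at bearing 14°, so Q = Z + 13.5·(cos 14°, sin 14°) = (51.00, 16.77). A1 meets QR tangentially, so ZQ is at right angles to QR, so QR runs along (−sin 14°, cos 14°); with |QR| = 17.7, R = (46.72, 33.94). Then cos ∠RQG = QR·QG / (|QR||QG|), giving 128.0°.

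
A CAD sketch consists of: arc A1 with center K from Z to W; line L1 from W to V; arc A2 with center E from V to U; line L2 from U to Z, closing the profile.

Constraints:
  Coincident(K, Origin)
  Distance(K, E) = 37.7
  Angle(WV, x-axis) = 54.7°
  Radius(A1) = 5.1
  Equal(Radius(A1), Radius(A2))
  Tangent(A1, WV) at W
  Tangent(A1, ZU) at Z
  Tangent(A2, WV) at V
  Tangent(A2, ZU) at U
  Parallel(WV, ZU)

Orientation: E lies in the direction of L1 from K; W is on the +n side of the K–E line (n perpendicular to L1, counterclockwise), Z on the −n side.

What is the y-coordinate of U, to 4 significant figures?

27.82

The slot axis is L1's direction at 54.7°, so u = (cos 54.7°, sin 54.7°) = (0.5779, 0.8161) and n = (−sin 54.7°, cos 54.7°) = (-0.8161, 0.5779). K is at the origin and E lies 37.7 along u from K, so E = 37.7·u = (21.79, 30.77). Tangency of A1 to both parallel lines with radius 5.1 puts W and Z at K ± 5.1·n: W = (-4.162, 2.947), Z = (4.162, -2.947). Equal radii place V and U the same way about E: V = E + 5.1·n = (17.62, 33.72), U = E − 5.1·n = (25.95, 27.82). So U.y = 27.82.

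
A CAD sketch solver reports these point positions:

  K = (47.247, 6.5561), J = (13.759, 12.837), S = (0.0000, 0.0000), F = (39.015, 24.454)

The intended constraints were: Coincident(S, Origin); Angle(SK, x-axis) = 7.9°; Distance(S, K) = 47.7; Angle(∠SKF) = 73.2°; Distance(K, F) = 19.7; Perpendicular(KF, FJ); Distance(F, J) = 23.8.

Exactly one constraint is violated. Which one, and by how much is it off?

Distance(F, J) = 23.8 — off by 4.00.

S = (0.00, 0.00) ✓; SK at 7.900° ✓; |SK| = 47.70 ✓; ∠SKF = 73.20° ✓; |KF| = 19.70 ✓; ∠(KF, FJ) = 90.00° ✓; |FJ| = 27.80 ✗.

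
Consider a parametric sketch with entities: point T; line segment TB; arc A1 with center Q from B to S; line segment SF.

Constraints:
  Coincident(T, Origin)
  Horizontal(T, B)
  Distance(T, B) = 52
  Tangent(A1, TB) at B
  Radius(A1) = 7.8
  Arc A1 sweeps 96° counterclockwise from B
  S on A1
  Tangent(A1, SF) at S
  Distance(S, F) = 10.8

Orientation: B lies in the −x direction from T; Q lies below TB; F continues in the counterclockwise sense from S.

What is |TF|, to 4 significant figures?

61.74

T is at the origin; TB is horizontal with |TB| = 52.0 and B on the −x side, so B = (-52.00, 0.000). Since A1 is tangent to TB there, QB ⟂ TB, so Q = B + (0, -7.8) = (-52.00, -7.800). On A1, B sits at bearing 90° from Q; a 96° counterclockwise sweep puts S at bearing 186°, so S = Q + 7.8·(cos 186°, sin 186°) = (-59.76, -8.615). Tangency of A1 to SF means the radius QS is perpendicular to SF, so SF runs along (−sin 186°, cos 186°); with |SF| = 10.8, F = (-58.63, -19.36). Then |TF| = |F − T| = 61.74.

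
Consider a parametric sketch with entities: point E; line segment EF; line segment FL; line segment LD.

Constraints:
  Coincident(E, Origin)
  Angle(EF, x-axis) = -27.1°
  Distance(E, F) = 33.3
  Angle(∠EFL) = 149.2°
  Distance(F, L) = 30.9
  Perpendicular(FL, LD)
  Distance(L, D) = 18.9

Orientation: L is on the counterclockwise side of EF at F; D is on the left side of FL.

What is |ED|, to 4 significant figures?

59.53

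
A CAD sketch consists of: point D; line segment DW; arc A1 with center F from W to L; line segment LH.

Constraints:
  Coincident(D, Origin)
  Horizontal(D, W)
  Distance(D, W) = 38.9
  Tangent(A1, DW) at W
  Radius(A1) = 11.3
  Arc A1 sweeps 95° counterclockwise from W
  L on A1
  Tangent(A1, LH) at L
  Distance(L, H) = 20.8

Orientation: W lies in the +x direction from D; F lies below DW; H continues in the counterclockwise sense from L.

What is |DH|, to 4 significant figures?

44.24

D is at the origin; DW is horizontal with |DW| = 38.9 and W on the +x side, so W = (38.90, 0.000). The tangent condition forces FW to be normal to DW, so F = W + (0, -11.3) = (38.90, -11.30). On A1, W sits at bearing 90° from F; a 95° counterclockwise sweep puts L at bearing 185°, so L = F + 11.3·(cos 185°, sin 185°) = (27.64, -12.28). A1 meets LH tangentially, so FL is at right angles to LH, so LH runs along (−sin 185°, cos 185°); with |LH| = 20.8, H = (29.46, -33.01). Then |DH| = |H − D| = 44.24.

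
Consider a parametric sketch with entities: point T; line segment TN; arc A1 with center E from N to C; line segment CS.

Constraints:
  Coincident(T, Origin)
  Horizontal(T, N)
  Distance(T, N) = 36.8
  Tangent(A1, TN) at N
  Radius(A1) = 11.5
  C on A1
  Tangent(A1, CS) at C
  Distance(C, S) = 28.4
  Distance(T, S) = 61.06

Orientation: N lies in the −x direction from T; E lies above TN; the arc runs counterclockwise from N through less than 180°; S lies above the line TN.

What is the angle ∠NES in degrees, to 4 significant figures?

163.9°

T is at the origin; TN is horizontal with |TN| = 36.8 and N on the −x side, so N = (-36.80, 0.000). Since A1 is tangent to TN there, EN ⟂ TN, so E = N + (0, 11.5) = (-36.80, 11.50). Since EC ⟂ CS (tangency), |ES| = √(11.5² + 28.4²) = 30.64 regardless of where C sits on A1. So S lies on both circle(T, 61.06) and circle(E, 30.64); the above-TN intersection is S = (-45.31, 40.94). C is the foot of the tangent from S: C = (-27.76, 18.61).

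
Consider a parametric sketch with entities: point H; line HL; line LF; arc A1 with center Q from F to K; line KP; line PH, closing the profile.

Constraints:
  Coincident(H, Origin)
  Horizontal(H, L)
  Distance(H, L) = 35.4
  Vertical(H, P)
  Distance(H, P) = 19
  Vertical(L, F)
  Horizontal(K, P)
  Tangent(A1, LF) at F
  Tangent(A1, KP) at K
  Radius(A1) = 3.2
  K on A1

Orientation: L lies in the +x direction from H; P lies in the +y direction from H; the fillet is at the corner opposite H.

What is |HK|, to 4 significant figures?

37.39

H is at the origin; H and L share the same y with |HL| = 35.4 and L on the +x side, so L = (35.40, 0.000). H and P share the same x with |HP| = 19.0 and P on the +y side, so P = (0.000, 19.00). The virtual corner opposite H is at (35.40, 19.00). Tangency of A1 to LF means the radius QF is perpendicular to LF and A1 meets KP tangentially, so QK is at right angles to KP, with radius 3.2, so the center Q sits 3.2 in from both sides at Q = (32.20, 15.80). That places the tangent points at F = (35.40, 15.80) on LF and K = (32.20, 19.00) on KP. Then |HK| = |K − H| = 37.39.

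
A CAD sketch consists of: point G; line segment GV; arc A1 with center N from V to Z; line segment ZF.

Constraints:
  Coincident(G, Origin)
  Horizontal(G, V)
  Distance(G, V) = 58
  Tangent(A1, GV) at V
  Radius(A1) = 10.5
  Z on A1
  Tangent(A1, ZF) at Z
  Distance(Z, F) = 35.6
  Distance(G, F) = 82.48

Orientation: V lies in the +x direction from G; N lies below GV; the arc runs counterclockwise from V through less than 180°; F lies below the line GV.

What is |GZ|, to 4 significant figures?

51.75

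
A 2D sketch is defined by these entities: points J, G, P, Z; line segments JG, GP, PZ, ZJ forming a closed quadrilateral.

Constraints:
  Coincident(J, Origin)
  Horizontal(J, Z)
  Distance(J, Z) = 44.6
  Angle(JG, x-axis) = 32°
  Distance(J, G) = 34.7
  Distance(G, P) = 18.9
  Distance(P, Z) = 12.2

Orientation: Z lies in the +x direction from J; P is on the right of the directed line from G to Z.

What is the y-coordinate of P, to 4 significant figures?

-0.2761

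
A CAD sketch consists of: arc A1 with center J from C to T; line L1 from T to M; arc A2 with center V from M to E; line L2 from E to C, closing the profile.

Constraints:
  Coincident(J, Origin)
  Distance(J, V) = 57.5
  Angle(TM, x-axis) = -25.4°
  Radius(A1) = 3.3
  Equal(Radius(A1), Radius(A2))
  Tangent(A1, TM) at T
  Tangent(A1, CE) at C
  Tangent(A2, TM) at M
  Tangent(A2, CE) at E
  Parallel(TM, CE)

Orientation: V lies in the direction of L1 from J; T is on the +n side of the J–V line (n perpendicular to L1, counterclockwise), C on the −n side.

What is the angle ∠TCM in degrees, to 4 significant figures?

83.45°

The slot axis is L1's direction at -25.4°, so u = (cos -25.4°, sin -25.4°) = (0.9033, -0.4289) and n = (−sin -25.4°, cos -25.4°) = (0.4289, 0.9033). J is at the origin and V lies 57.5 along u from J, so V = 57.5·u = (51.94, -24.66). Tangency of A1 to both parallel lines with radius 3.3 puts T and C at J ± 3.3·n: T = (1.415, 2.981), C = (-1.415, -2.981). Equal radii place M and E the same way about V: M = V + 3.3·n = (53.36, -21.68), E = V − 3.3·n = (50.53, -27.64). Then cos ∠TCM = CT·CM / (|CT||CM|), giving 83.45°.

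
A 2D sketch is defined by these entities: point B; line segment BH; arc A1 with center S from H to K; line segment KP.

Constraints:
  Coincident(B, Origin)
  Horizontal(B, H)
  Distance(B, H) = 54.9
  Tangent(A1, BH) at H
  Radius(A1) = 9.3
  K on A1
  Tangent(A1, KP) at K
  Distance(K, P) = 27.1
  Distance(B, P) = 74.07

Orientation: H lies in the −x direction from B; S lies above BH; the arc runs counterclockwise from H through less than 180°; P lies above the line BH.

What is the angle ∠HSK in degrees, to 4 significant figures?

128.7°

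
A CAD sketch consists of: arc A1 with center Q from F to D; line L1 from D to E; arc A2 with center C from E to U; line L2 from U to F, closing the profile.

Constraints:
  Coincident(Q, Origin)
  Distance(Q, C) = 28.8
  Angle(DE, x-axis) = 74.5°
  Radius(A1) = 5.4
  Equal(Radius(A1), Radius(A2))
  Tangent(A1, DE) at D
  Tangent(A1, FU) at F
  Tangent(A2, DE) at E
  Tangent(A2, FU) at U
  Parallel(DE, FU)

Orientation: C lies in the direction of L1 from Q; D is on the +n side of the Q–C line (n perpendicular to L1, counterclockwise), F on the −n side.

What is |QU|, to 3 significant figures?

29.3

The slot axis is L1's direction at 74.5°, so u = (cos 74.5°, sin 74.5°) = (0.267, 0.964) and n = (−sin 74.5°, cos 74.5°) = (-0.964, 0.267). Q is at the origin and C lies 28.8 along u from Q, so C = 28.8·u = (7.70, 27.8). Tangency of A1 to both parallel lines with radius 5.4 puts D and F at Q ± 5.4·n: D = (-5.20, 1.44), F = (5.20, -1.44). Equal radii place E and U the same way about C: E = C + 5.4·n = (2.49, 29.2), U = C − 5.4·n = (12.9, 26.3). Then |QU| = |U − Q| = 29.3.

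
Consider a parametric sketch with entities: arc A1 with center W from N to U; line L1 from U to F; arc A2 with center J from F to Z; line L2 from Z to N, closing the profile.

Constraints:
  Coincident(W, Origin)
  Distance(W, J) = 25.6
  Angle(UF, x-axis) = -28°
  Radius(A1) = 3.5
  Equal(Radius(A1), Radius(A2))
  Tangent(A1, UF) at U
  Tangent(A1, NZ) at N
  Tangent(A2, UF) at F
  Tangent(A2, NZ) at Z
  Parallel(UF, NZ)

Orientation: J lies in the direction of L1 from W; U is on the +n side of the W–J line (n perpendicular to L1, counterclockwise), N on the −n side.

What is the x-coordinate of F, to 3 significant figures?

24.2

The slot axis is L1's direction at -28.0°, so u = (cos -28.0°, sin -28.0°) = (0.883, -0.469) and n = (−sin -28.0°, cos -28.0°) = (0.469, 0.883). W is at the origin and J lies 25.6 along u from W, so J = 25.6·u = (22.6, -12.0). Tangency of A1 to both parallel lines with radius 3.5 puts U and N at W ± 3.5·n: U = (1.64, 3.09), N = (-1.64, -3.09). Equal radii place F and Z the same way about J: F = J + 3.5·n = (24.2, -8.93), Z = J − 3.5·n = (21.0, -15.1). So F.x = 24.2.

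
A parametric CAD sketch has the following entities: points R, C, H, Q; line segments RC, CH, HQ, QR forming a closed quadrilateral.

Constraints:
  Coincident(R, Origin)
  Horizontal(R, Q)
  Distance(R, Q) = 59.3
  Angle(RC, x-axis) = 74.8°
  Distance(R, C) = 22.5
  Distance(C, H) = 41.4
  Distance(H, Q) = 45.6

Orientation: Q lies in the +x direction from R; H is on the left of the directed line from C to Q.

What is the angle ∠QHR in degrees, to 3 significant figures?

67.3°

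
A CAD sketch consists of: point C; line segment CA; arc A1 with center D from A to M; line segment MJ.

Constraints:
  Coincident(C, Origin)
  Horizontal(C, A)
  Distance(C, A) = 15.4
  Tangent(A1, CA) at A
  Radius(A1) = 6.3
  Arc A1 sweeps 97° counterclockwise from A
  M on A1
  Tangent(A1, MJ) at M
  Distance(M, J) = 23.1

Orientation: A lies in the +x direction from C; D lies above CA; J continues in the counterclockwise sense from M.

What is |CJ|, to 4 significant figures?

35.42

C is at the origin; C and A share the same y with |CA| = 15.4 and A on the +x side, so A = (15.40, 0.000). The tangent condition forces DA to be normal to CA, so D = A + (0, 6.3) = (15.40, 6.300). On A1, A sits at bearing -90° from D; a 97° counterclockwise sweep puts M at bearing 7°, so M = D + 6.3·(cos 7°, sin 7°) = (21.65, 7.068). A1 meets MJ tangentially, so DM is at right angles to MJ, so MJ runs along (−sin 7°, cos 7°); with |MJ| = 23.1, J = (18.84, 30.00). Then |CJ| = |J − C| = 35.42.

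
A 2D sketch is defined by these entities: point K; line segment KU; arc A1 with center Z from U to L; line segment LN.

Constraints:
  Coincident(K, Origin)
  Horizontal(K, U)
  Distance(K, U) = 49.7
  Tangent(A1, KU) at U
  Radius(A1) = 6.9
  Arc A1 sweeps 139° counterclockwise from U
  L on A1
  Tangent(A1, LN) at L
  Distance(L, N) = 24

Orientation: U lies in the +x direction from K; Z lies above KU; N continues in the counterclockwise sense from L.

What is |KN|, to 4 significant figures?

45.61

K is at the origin; KU is horizontal with |KU| = 49.7 and U on the +x side, so U = (49.70, 0.000). A1 meets KU tangentially, so ZU is at right angles to KU, so Z = U + (0, 6.9) = (49.70, 6.900). On A1, U sits at bearing -90° from Z; a 139° counterclockwise sweep puts L at bearing 49°, so L = Z + 6.9·(cos 49°, sin 49°) = (54.23, 12.11). The tangent condition forces ZL to be normal to LN, so LN runs along (−sin 49°, cos 49°); with |LN| = 24.0, N = (36.11, 27.85). Then |KN| = |N − K| = 45.61.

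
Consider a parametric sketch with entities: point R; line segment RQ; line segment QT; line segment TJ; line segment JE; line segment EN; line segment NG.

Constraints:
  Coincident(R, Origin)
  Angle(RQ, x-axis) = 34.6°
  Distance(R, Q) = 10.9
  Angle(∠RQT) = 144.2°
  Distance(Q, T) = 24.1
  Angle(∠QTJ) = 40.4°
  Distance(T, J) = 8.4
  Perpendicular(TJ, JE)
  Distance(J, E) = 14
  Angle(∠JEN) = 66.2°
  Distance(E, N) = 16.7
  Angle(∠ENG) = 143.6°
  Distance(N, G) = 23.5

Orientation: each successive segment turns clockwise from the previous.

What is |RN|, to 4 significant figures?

37.26

R is at the origin; RQ runs at 34.6° with length 10.9, so Q = (8.972, 6.189). ∠RQT = 144.2° gives QT at -1.200° from the x-axis; with |QT| = 24.1, T = (33.07, 5.685). ∠QTJ = 40.4° gives TJ at -140.8° from the x-axis; with |TJ| = 8.4, J = (26.56, 0.3757). TJ ⟂ JE, so JE runs at 129.2°; with |JE| = 14.0, E = (17.71, 11.22). ∠JEN = 66.2° gives EN at 15.40° from the x-axis; with |EN| = 16.7, N = (33.81, 15.66). Then |RN| = |N − R| = 37.26.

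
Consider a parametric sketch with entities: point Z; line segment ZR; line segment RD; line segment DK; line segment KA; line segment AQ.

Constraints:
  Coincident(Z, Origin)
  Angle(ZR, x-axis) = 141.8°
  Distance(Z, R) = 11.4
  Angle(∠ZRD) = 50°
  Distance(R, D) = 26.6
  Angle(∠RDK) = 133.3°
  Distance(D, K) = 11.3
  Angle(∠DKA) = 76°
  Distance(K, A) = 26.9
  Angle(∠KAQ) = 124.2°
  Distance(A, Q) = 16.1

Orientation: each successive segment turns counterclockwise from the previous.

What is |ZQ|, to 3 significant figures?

12.1

Z is at the origin; ZR runs at 141.8° with length 11.4, so R = (-8.96, 7.05). ∠ZRD = 50.0° gives RD at -88.2° from the x-axis; with |RD| = 26.6, D = (-8.12, -19.5). ∠RDK = 133.3° gives DK at -41.5° from the x-axis; with |DK| = 11.3, K = (0.340, -27.0). ∠DKA = 76.0° gives KA at 62.5° from the x-axis; with |KA| = 26.9, A = (12.8, -3.16). ∠KAQ = 124.2° gives AQ at 118° from the x-axis; with |AQ| = 16.1, Q = (5.13, 11.0). Then |ZQ| = |Q − Z| = 12.1.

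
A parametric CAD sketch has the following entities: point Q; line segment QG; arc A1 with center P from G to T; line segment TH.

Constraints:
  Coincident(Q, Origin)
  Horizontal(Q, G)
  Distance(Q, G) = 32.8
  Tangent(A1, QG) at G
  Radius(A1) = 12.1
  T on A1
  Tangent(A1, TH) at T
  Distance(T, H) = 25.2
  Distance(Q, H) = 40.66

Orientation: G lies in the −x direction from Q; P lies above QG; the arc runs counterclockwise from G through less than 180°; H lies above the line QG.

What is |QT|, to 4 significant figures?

23.51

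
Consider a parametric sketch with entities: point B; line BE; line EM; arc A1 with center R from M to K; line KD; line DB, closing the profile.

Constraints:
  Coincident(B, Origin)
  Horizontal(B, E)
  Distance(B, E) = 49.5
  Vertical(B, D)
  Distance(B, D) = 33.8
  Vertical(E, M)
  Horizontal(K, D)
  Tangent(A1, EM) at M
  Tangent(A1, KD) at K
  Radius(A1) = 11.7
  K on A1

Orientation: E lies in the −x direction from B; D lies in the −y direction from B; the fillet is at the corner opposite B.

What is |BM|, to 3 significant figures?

54.2

B is at the origin; B and E share the same y with |BE| = 49.5 and E on the −x side, so E = (-49.5, 0.00). B and D share the same x with |BD| = 33.8 and D on the −y side, so D = (0.00, -33.8). The virtual corner opposite B is at (-49.5, -33.8). Tangency of A1 to EM means the radius RM is perpendicular to EM and the tangent condition forces RK to be normal to KD, with radius 11.7, so the center R sits 11.7 in from both sides at R = (-37.8, -22.1). That places the tangent points at M = (-49.5, -22.1) on EM and K = (-37.8, -33.8) on KD. Then |BM| = |M − B| = 54.2.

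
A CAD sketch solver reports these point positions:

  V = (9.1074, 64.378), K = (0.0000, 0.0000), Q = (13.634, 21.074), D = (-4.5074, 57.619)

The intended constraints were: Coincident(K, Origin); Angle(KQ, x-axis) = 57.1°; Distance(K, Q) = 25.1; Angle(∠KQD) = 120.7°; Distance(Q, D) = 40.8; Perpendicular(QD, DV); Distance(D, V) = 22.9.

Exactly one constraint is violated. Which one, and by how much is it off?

Distance(D, V) = 22.9 — off by 7.70.

K = (0.00, 0.00) ✓; KQ at 57.10° ✓; |KQ| = 25.10 ✓; ∠KQD = 120.7° ✓; |QD| = 40.80 ✓; ∠(QD, DV) = 90.00° ✓; |DV| = 15.20 ✗.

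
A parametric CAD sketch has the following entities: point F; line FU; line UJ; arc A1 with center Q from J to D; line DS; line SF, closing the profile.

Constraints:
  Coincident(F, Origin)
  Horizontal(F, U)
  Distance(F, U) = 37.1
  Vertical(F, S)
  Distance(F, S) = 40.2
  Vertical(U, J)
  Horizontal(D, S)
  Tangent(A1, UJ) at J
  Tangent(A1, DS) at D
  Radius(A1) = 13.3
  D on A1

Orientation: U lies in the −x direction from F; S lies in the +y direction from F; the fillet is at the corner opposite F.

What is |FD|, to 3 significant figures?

46.7

The virtual corner opposite F is at (-37.1, 40.2). The tangent condition forces QJ to be normal to UJ and A1 meets DS tangentially, so QD is at right angles to DS, with radius 13.3, so the center Q sits 13.3 in from both sides at Q = (-23.8, 26.9). That places the tangent points at J = (-37.1, 26.9) on UJ and D = (-23.8, 40.2) on DS. Then |FD| = |D − F| = 46.7.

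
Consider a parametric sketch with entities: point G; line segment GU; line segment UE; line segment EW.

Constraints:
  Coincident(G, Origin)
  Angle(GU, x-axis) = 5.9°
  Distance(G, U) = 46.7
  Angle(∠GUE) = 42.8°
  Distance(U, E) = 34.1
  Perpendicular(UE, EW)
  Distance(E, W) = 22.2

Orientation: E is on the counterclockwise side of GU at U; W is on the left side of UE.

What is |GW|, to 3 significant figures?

9.53

G is at the origin; GU runs at 5.9° with length 46.7, so U = 46.7·(cos 5.9°, sin 5.9°) = (46.5, 4.80). ∠GUE = 42.8°, so UE runs at 5.9° + (180° − 42.8°) = 143° from the x-axis; with |UE| = 34.1, E = U + 34.1·(cos 143°, sin 143°) = (19.2, 25.3). The perpendicularity gives EW at right angles to UE; with |EW| = 22.2 on the left of UE, W = E + 22.2·(-0.600, -0.800) = (5.85, 7.52). Then |GW| = |W − G| = 9.53.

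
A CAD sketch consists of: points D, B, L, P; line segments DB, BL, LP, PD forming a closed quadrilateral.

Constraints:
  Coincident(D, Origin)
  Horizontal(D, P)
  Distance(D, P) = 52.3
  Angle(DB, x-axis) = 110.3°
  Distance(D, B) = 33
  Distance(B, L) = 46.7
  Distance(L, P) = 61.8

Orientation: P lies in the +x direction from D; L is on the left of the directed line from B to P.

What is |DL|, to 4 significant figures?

62.98

Checks: |BL| = 46.70 ✓; |LP| = 61.80 ✓.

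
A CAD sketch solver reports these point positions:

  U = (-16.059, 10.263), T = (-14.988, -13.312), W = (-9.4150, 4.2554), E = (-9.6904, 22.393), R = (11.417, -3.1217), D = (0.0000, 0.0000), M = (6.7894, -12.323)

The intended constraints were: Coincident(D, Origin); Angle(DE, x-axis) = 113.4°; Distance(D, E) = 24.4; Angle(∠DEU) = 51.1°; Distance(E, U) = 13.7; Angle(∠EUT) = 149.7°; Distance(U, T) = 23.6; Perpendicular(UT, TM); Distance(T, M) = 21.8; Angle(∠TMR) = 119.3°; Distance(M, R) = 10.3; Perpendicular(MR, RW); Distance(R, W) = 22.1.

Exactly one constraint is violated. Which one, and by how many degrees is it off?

Perpendicular(MR, RW) — off by 7.20°.

D = (0.00, 0.00) ✓; DE at 113.4° ✓; |DE| = 24.40 ✓; ∠DEU = 51.10° ✓; |EU| = 13.70 ✓; ∠EUT = 149.7° ✓; |UT| = 23.60 ✓; ∠(UT, TM) = 90.00° ✓; |TM| = 21.80 ✓; ∠TMR = 119.3° ✓; |MR| = 10.30 ✓; ∠(MR, RW) = 97.20° ✗; |RW| = 22.10 ✓.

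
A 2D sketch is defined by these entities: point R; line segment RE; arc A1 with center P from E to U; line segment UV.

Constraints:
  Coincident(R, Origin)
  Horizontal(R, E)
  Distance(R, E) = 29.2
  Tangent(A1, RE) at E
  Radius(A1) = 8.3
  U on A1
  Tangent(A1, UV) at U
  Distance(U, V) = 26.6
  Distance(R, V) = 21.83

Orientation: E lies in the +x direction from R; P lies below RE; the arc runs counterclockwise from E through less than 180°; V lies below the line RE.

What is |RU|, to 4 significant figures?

23.44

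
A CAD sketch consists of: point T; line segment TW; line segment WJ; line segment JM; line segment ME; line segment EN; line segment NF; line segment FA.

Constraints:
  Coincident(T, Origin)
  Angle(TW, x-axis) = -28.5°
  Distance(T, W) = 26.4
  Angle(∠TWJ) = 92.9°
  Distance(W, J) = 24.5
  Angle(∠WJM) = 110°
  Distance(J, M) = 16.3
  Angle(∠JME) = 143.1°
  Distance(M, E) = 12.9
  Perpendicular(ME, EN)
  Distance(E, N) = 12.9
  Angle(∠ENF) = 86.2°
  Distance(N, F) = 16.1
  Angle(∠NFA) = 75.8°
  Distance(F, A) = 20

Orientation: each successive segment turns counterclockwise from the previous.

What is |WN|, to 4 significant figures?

27.70

T is at the origin; TW runs at -28.5° with length 26.4, so W = (23.20, -12.60). ∠TWJ = 92.9° gives WJ at 58.60° from the x-axis; with |WJ| = 24.5, J = (35.97, 8.315). ∠WJM = 110.0° gives JM at 128.6° from the x-axis; with |JM| = 16.3, M = (25.80, 21.05). ∠JME = 143.1° gives ME at 165.5° from the x-axis; with |ME| = 12.9, E = (13.31, 24.28). ME ⟂ EN, so EN runs at -104.5°; with |EN| = 12.9, N = (10.08, 11.79). Then |WN| = |N − W| = 27.70.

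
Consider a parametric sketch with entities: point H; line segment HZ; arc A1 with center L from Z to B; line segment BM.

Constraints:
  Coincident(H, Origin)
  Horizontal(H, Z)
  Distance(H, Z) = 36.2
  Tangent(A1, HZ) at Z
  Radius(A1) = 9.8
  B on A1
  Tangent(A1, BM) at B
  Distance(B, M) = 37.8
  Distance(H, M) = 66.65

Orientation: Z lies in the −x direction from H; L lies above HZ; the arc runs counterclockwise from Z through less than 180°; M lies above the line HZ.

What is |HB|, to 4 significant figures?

31.43

H is at the origin; H and Z share the same y with |HZ| = 36.2 and Z on the −x side, so Z = (-36.20, 0.000). Tangency of A1 to HZ means the radius LZ is perpendicular to HZ, so L = Z + (0, 9.8) = (-36.20, 9.800). Since LB ⟂ BM (tangency), |LM| = √(9.8² + 37.8²) = 39.05 regardless of where B sits on A1. So M lies on both circle(H, 66.65) and circle(L, 39.05); the above-HZ intersection is M = (-46.90, 47.35). B is the foot of the tangent from M: B = (-27.75, 14.76).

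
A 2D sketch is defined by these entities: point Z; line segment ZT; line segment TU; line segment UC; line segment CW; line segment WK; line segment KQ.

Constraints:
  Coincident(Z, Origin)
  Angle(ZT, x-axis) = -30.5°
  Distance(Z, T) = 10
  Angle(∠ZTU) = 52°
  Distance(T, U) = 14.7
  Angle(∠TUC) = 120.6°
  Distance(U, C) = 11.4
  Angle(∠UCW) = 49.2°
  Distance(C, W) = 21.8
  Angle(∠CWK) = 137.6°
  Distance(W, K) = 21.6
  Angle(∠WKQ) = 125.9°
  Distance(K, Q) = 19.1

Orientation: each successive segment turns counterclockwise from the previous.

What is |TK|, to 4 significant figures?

17.99

Z is at the origin; ZT runs at -30.5° with length 10.0, so T = (8.616, -5.075). ∠ZTU = 52.0° gives TU at 97.50° from the x-axis; with |TU| = 14.7, U = (6.698, 9.499). ∠TUC = 120.6° gives UC at 156.9° from the x-axis; with |UC| = 11.4, C = (-3.788, 13.97). ∠UCW = 49.2° gives CW at -72.30° from the x-axis; with |CW| = 21.8, W = (2.840, -6.797). ∠CWK = 137.6° gives WK at -29.90° from the x-axis; with |WK| = 21.6, K = (21.56, -17.56). Then |TK| = |K − T| = 17.99.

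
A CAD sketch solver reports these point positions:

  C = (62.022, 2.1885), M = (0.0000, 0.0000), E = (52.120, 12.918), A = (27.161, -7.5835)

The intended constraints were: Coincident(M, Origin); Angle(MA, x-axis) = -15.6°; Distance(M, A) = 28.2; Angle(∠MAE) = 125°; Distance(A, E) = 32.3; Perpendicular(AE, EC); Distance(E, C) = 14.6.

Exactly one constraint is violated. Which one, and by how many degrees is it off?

Perpendicular(AE, EC) — off by 3.30°.

M = (0.00, 0.00) ✓; MA at -15.60° ✓; |MA| = 28.20 ✓; ∠MAE = 125.0° ✓; |AE| = 32.30 ✓; ∠(AE, EC) = 86.70° ✗; |EC| = 14.60 ✓.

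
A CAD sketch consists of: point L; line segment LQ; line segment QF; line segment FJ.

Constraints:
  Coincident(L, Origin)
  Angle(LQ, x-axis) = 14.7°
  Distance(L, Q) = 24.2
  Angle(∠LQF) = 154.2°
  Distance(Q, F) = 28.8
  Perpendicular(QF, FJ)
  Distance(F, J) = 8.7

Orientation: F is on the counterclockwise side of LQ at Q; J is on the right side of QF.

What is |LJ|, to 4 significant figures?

54.12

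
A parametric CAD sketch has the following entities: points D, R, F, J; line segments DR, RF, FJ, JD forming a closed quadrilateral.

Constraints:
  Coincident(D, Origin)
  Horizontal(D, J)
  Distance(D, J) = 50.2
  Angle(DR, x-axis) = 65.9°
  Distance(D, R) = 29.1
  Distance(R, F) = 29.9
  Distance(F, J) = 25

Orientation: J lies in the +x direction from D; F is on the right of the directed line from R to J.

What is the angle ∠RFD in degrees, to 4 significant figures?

63.08°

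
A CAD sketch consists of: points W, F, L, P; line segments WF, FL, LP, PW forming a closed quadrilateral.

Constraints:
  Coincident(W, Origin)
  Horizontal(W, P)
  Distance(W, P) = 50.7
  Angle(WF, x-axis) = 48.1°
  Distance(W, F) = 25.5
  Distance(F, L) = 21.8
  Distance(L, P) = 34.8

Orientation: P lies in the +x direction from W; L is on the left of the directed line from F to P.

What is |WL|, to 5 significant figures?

46.937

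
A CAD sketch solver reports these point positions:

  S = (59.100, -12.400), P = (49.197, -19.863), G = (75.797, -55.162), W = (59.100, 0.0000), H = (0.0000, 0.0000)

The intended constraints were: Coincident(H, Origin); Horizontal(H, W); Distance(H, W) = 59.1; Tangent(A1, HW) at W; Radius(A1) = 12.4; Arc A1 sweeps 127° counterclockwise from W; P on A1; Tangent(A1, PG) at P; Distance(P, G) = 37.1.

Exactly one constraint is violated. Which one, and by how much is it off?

Distance(P, G) = 37.1 — off by 7.10.

H = (0.00, 0.00) ✓; H.y = 0.00, W.y = 0.00 ✓; |HW| = 59.10 ✓; ∠(SW, WH) = 90.00° ✓; |SW| = 12.40 ✓; bearing(S→P) − bearing(S→W) = 127.0° ✓; |SP| = 12.40 ✓; ∠(SP, PG) = 90.00° ✓; |PG| = 44.20 ✗.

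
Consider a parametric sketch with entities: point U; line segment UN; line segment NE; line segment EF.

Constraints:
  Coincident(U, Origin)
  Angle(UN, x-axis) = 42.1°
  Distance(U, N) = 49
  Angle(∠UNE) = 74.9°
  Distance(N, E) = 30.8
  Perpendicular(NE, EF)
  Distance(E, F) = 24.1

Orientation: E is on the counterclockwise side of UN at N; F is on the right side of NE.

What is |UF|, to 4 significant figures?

73.65

U is at the origin; UN runs at 42.1° with length 49.0, so N = 49.0·(cos 42.1°, sin 42.1°) = (36.36, 32.85). ∠UNE = 74.9°, so NE runs at 42.1° + (180° − 74.9°) = 147.2° from the x-axis; with |NE| = 30.8, E = N + 30.8·(cos 147.2°, sin 147.2°) = (10.47, 49.54). NE is perpendicular to EF; with |EF| = 24.1 on the right of NE, F = E + 24.1·(0.5417, 0.8406) = (23.52, 69.79). Then |UF| = |F − U| = 73.65.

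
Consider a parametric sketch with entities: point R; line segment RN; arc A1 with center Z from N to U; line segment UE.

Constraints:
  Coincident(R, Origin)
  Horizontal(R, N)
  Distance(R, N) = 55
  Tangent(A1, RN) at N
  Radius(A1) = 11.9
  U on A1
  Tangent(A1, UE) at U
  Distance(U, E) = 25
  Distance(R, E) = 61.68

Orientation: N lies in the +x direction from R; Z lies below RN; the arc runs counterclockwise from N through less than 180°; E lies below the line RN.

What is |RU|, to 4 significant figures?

45.57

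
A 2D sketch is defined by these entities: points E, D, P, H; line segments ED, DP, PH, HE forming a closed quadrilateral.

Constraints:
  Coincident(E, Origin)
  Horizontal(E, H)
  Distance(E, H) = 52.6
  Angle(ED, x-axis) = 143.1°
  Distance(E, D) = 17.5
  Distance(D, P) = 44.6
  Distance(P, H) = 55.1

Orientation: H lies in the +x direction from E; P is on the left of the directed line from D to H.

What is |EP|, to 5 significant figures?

45.694

E is at the origin; EH is horizontal with |EH| = 52.6 and H in +x, so H = (52.6, 0). ED runs at 143.1° with |ED| = 17.5, so D = (-13.994, 10.507). P is determined by |DP| = 44.6 and |PH| = 55.1 together: it lies at the intersection of circle(D, 44.6) and circle(H, 55.1). With |DH| = 67.418, the foot of the radical line on DH is 25.945 from D and the perpendicular offset is √(44.6² − 25.945²) = 36.277. Taking the left-of-DH solution: P = (17.288, 42.297).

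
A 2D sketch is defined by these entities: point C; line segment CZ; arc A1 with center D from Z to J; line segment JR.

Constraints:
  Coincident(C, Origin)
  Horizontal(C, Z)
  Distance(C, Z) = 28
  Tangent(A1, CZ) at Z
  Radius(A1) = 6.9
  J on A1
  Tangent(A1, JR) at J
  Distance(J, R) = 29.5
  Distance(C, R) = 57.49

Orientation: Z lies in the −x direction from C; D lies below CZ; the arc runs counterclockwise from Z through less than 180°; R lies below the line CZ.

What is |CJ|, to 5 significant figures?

33.710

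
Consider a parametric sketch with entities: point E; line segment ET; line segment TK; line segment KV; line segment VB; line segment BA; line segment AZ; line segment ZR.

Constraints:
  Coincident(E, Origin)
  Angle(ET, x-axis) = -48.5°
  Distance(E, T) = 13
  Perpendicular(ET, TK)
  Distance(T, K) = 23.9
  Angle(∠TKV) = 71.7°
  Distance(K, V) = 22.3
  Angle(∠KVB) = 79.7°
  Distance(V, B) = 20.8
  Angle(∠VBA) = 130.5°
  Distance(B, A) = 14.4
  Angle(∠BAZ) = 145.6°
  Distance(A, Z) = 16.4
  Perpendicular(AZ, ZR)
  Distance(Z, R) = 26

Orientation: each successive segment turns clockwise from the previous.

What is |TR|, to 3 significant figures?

27.2

E is at the origin; ET runs at -48.5° with length 13.0, so T = (8.61, -9.74). The perpendicularity gives TK at right angles to ET, so TK runs at -138°; with |TK| = 23.9, K = (-9.29, -25.6). ∠TKV = 71.7° gives KV at 113° from the x-axis; with |KV| = 22.3, V = (-18.1, -5.08). ∠KVB = 79.7° gives VB at 12.9° from the x-axis; with |VB| = 20.8, B = (2.20, -0.433). ∠VBA = 130.5° gives BA at -36.6° from the x-axis; with |BA| = 14.4, A = (13.8, -9.02). ∠BAZ = 145.6° gives AZ at -71.0° from the x-axis; with |AZ| = 16.4, Z = (19.1, -24.5). AZ ⟂ ZR, so ZR runs at -161°; with |ZR| = 26.0, R = (-5.48, -33.0). Then |TR| = |R − T| = 27.2.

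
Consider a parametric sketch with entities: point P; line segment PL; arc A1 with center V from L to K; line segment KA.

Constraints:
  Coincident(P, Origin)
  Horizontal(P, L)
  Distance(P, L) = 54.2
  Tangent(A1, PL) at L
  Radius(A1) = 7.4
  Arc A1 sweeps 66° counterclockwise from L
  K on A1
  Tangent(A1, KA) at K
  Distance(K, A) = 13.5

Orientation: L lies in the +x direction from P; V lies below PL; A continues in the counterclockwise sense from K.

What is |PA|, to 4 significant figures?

45.16

P is at the origin; P and L share the same y with |PL| = 54.2 and L on the +x side, so L = (54.20, 0.000). The tangent condition forces VL to be normal to PL, so V = L + (0, -7.4) = (54.20, -7.400). On A1, L sits at bearing 90° from V; a 66° counterclockwise sweep puts K at bearing 156°, so K = V + 7.4·(cos 156°, sin 156°) = (47.44, -4.390). The tangent condition forces VK to be normal to KA, so KA runs along (−sin 156°, cos 156°); with |KA| = 13.5, A = (41.95, -16.72). Then |PA| = |A − P| = 45.16.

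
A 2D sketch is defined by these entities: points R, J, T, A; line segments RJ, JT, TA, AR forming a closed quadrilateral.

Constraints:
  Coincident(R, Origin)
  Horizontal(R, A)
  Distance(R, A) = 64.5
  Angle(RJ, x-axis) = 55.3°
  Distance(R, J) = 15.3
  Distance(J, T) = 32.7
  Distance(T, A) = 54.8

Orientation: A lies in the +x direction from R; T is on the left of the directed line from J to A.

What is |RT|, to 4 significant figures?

48.00

Checks: |JT| = 32.70 ✓; |TA| = 54.80 ✓.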